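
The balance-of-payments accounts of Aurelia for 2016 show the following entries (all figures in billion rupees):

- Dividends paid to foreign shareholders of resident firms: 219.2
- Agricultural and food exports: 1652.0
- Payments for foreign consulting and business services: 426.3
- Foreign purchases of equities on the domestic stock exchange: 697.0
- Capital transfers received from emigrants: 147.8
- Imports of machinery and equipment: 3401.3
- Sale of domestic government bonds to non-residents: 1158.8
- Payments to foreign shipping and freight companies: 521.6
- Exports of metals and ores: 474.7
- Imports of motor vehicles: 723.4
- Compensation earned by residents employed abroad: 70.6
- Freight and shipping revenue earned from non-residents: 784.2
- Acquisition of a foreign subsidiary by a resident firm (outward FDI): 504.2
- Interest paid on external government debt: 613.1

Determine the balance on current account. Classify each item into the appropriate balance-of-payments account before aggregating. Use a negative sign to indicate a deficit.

-2923.4

Goods: 1652.0 - 723.4 - 3401.3 + 474.7 = -1998.0
Services: -521.6 + 784.2 - 426.3 = -163.7
Primary income: -219.2 + 70.6 - 613.1 = -761.7
Current account = (-1998.0) + (-163.7) + (-761.7) = -2923.4
(Excluded from the current account — financial account: foreign purchases of equities on the domestic stock exchange 697.0, sale of domestic government bonds to non-residents 1158.8, acquisition of a foreign subsidiary by a resident firm (outward FDI) 504.2; capital account: capital transfers received from emigrants 147.8.)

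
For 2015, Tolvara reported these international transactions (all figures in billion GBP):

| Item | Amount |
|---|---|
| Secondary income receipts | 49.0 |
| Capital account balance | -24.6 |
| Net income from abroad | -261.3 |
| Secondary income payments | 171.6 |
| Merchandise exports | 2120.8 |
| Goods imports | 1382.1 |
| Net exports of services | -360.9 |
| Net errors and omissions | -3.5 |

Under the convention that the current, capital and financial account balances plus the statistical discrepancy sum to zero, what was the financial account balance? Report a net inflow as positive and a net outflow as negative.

34.2

Goods balance = 2120.8 - 1382.1 = 738.7
Services balance = -360.9
Trade balance (goods + services) = 738.7 + (-360.9) = 377.8
Net primary income = -261.3
Net secondary income = 49.0 - 171.6 = -122.6
Current account = 377.8 + (-261.3) + (-122.6) = -6.1
Financial account = -(-6.1 + (-24.6) + (-3.5)) = 34.2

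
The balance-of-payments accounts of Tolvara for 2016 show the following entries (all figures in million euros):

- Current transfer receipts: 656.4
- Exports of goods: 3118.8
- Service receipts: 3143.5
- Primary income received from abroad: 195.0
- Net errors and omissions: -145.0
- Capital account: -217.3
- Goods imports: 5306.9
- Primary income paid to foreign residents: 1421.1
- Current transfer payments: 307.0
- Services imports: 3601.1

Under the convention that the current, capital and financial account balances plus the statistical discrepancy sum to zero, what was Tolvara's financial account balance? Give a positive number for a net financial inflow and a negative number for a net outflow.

Goods balance = 3118.8 - 5306.9 = -2188.1
Services balance = 3143.5 - 3601.1 = -457.6
Trade balance (goods + services) = -2188.1 + (-457.6) = -2645.7
Net primary income = 195.0 - 1421.1 = -1226.1
Net secondary income = 656.4 - 307.0 = 349.4
Current account = -2645.7 + (-1226.1) + 349.4 = -3522.4
Financial account = -(-3522.4 + (-217.3) + (-145.0)) = 3884.7

3884.7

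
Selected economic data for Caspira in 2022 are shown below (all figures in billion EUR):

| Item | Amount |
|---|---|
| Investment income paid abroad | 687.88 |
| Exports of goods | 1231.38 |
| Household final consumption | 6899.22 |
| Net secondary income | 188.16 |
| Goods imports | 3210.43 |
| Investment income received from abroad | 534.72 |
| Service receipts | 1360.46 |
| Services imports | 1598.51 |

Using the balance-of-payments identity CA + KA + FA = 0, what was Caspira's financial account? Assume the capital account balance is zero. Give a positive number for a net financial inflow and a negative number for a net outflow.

2182.10

Goods balance = 1231.38 - 3210.43 = -1979.05
Services balance = 1360.46 - 1598.51 = -238.05
Trade balance (goods + services) = -1979.05 + (-238.05) = -2217.10
Net primary income = 534.72 - 687.88 = -153.16
Net secondary income = 188.16
Current account = -2217.10 + (-153.16) + 188.16 = -2182.10
Financial account = -(-2182.10) = 2182.10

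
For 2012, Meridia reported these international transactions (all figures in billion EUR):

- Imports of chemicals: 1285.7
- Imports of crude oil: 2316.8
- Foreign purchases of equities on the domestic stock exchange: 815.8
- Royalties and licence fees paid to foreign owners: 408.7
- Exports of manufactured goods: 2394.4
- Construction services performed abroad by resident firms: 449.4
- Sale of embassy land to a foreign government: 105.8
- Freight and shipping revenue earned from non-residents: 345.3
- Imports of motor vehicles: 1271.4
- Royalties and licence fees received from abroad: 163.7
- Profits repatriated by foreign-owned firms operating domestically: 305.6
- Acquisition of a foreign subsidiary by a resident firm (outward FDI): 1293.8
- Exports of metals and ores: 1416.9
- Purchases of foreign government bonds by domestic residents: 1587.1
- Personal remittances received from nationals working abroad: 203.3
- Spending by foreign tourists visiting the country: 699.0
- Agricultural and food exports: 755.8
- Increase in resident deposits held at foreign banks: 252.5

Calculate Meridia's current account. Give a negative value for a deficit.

Goods: 755.8 + 2394.4 - 2316.8 - 1271.4 + 1416.9 - 1285.7 = -306.8
Services: 699.0 - 408.7 + 345.3 + 449.4 + 163.7 = 1248.7
Primary income: -305.6
Secondary income: 203.3
Current account = (-306.8) + 1248.7 + (-305.6) + 203.3 = 839.6
(Excluded from the current account — financial account: foreign purchases of equities on the domestic stock exchange 815.8, acquisition of a foreign subsidiary by a resident firm (outward FDI) 1293.8, purchases of foreign government bonds by domestic residents 1587.1, increase in resident deposits held at foreign banks 252.5; capital account: sale of embassy land to a foreign government 105.8.)

839.6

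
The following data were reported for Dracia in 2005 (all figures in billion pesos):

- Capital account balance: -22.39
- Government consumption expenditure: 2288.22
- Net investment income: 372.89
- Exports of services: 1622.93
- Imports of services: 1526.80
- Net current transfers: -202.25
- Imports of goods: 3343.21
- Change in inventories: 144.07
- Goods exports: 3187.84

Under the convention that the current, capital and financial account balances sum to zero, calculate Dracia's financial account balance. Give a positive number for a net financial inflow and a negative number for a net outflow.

Goods balance = 3187.84 - 3343.21 = -155.37
Services balance = 1622.93 - 1526.80 = 96.13
Trade balance (goods + services) = -155.37 + 96.13 = -59.24
Net primary income = 372.89
Net secondary income = -202.25
Current account = -59.24 + 372.89 + (-202.25) = 111.40
Financial account = -(111.40 + (-22.39)) = -89.01

-89.01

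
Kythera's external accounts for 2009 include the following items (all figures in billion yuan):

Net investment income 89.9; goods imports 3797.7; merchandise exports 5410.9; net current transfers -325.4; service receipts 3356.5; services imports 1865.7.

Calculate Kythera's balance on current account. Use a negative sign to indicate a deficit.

Goods balance = 5410.9 - 3797.7 = 1613.2
Services balance = 3356.5 - 1865.7 = 1490.8
Trade balance (goods + services) = 1613.2 + 1490.8 = 3104.0
Net primary income = 89.9
Net secondary income = -325.4
Current account = 3104.0 + 89.9 + (-325.4) = 2868.5

2868.5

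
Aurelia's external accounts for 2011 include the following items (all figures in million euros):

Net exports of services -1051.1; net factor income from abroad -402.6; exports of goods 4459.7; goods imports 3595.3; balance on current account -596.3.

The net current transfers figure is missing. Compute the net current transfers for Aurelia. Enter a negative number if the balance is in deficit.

-7.0

Current account = goods balance + services balance + net primary income + net secondary income
Sum of the known components = -589.3
Net current transfers = CA - (known components) = -596.3 - (-589.3) = -7.0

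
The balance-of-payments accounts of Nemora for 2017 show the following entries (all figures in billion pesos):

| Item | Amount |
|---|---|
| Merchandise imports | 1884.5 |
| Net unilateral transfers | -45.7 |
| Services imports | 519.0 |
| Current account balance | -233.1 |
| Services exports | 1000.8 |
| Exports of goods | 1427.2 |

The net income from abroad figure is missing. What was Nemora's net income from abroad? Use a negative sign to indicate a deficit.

Current account = goods balance + services balance + net primary income + net secondary income
Sum of the known components = -21.2
Net income from abroad = CA - (known components) = -233.1 - (-21.2) = -211.9

-211.9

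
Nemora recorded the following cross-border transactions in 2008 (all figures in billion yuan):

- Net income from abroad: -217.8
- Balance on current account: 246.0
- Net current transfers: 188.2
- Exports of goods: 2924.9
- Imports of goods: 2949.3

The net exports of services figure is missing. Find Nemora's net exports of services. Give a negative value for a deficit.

Current account = goods balance + services balance + net primary income + net secondary income
Sum of the known components = -54.0
Net exports of services = CA - (known components) = 246.0 - (-54.0) = 300.0

300.0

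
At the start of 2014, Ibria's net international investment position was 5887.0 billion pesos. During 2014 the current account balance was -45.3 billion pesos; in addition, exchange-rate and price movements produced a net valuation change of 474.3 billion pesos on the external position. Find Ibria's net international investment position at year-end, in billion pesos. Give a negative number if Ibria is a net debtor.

6316.0

Change in NIIP = current account + net valuation change = -45.3 + 474.3 = 429.0
End-of-year NIIP = 5887.0 + 429.0 = 6316.0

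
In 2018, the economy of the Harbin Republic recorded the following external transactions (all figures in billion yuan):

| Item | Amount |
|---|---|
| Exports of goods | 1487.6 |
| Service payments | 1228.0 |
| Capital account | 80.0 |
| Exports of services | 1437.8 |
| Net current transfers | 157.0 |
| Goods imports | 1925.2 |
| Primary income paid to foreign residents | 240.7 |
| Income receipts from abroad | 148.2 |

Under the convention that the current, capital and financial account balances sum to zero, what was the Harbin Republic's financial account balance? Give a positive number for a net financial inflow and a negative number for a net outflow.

83.3

Goods balance = 1487.6 - 1925.2 = -437.6
Services balance = 1437.8 - 1228.0 = 209.8
Trade balance (goods + services) = -437.6 + 209.8 = -227.8
Net primary income = 148.2 - 240.7 = -92.5
Net secondary income = 157.0
Current account = -227.8 + (-92.5) + 157.0 = -163.3
Financial account = -(-163.3 + 80.0) = 83.3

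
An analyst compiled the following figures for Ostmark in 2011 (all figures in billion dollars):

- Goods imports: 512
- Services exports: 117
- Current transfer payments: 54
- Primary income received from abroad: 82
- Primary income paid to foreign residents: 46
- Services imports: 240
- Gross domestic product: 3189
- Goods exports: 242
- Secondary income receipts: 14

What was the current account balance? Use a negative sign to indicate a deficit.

Goods balance = 242 - 512 = -270
Services balance = 117 - 240 = -123
Trade balance (goods + services) = -270 + (-123) = -393
Net primary income = 82 - 46 = 36
Net secondary income = 14 - 54 = -40
Current account = -393 + 36 + (-40) = -397

-397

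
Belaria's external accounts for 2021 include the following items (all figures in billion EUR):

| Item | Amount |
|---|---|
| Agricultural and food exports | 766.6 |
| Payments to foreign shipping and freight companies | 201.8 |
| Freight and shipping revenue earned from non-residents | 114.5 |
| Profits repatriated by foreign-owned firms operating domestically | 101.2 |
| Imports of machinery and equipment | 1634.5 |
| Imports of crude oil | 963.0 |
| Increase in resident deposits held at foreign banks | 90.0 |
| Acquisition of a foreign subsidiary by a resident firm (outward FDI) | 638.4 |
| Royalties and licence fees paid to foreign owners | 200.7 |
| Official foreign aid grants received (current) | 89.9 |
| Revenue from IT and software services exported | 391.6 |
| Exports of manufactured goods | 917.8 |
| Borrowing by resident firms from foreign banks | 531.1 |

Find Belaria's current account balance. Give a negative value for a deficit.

Goods: 917.8 - 1634.5 - 963.0 + 766.6 = -913.1
Services: -200.7 + 391.6 - 201.8 + 114.5 = 103.6
Primary income: -101.2
Secondary income: 89.9
Current account = (-913.1) + 103.6 + (-101.2) + 89.9 = -820.8
(Excluded from the current account — financial account: increase in resident deposits held at foreign banks 90.0, acquisition of a foreign subsidiary by a resident firm (outward FDI) 638.4, borrowing by resident firms from foreign banks 531.1.)

-820.8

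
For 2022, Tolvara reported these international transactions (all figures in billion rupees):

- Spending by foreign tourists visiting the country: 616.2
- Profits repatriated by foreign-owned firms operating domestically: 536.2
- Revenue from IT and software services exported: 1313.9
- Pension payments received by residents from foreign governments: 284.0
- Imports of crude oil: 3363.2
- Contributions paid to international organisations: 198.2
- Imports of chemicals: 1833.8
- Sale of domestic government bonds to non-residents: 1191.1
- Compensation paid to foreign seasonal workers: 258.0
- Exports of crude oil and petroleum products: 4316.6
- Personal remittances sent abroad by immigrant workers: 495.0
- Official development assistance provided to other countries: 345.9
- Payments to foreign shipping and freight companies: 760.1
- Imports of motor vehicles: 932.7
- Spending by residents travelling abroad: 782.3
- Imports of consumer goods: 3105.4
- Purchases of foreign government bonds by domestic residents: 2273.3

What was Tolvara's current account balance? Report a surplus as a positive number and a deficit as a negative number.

Goods: -3363.2 - 1833.8 - 3105.4 - 932.7 + 4316.6 = -4918.5
Services: -760.1 + 616.2 - 782.3 + 1313.9 = 387.7
Primary income: -536.2 - 258.0 = -794.2
Secondary income: -345.9 - 495.0 - 198.2 + 284.0 = -755.1
Current account = (-4918.5) + 387.7 + (-794.2) + (-755.1) = -6080.1
(Excluded from the current account — financial account: sale of domestic government bonds to non-residents 1191.1, purchases of foreign government bonds by domestic residents 2273.3.)

-6080.1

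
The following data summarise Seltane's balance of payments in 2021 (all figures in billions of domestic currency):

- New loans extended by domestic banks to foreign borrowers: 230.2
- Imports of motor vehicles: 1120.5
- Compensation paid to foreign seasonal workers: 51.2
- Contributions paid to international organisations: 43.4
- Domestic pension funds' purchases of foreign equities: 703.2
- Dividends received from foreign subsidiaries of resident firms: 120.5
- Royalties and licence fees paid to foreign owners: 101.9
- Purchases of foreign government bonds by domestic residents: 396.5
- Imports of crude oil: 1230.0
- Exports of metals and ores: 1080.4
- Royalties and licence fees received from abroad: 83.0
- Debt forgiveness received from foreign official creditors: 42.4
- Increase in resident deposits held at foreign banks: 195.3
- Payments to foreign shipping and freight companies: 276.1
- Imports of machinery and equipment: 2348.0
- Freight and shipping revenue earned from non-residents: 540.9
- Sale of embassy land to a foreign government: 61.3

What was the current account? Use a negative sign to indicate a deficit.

-3346.3

Goods: -1120.5 - 1230.0 - 2348.0 + 1080.4 = -3618.1
Services: 540.9 + 83.0 - 101.9 - 276.1 = 245.9
Primary income: -51.2 + 120.5 = 69.3
Secondary income: -43.4
Current account = (-3618.1) + 245.9 + 69.3 + (-43.4) = -3346.3
(Excluded from the current account — financial account: new loans extended by domestic banks to foreign borrowers 230.2, domestic pension funds' purchases of foreign equities 703.2, purchases of foreign government bonds by domestic residents 396.5, increase in resident deposits held at foreign banks 195.3; capital account: debt forgiveness received from foreign official creditors 42.4, sale of embassy land to a foreign government 61.3.)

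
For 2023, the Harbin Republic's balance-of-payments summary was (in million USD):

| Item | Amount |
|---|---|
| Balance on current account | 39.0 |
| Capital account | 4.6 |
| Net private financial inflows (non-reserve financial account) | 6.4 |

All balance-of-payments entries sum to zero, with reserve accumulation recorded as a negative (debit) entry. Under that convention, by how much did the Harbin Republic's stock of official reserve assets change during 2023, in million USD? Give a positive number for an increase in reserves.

50.0

Official reserve transactions balance = -(39.0 + 4.6 + 6.4) = -50.0
An accumulation of reserves is recorded as a debit (negative entry), so the change in the stock of reserves is the negative of that balance.
Change in official reserves = -(-50.0) = 50.0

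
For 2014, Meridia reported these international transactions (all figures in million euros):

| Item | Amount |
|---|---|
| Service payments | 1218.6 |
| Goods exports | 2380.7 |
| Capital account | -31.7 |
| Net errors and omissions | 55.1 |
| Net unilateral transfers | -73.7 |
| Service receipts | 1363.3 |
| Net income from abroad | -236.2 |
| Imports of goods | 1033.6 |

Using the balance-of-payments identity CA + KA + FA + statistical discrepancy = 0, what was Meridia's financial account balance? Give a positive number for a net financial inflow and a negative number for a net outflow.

Goods balance = 2380.7 - 1033.6 = 1347.1
Services balance = 1363.3 - 1218.6 = 144.7
Trade balance (goods + services) = 1347.1 + 144.7 = 1491.8
Net primary income = -236.2
Net secondary income = -73.7
Current account = 1491.8 + (-236.2) + (-73.7) = 1181.9
Financial account = -(1181.9 + (-31.7) + 55.1) = -1205.3

-1205.3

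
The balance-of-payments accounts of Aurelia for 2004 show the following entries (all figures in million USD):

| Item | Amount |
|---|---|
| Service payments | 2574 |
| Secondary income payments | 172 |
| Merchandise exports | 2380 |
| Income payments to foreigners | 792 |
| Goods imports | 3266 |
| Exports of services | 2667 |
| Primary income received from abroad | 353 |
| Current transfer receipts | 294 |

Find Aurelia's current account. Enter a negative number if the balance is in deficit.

Goods balance = 2380 - 3266 = -886
Services balance = 2667 - 2574 = 93
Trade balance (goods + services) = -886 + 93 = -793
Net primary income = 353 - 792 = -439
Net secondary income = 294 - 172 = 122
Current account = -793 + (-439) + 122 = -1110

-1110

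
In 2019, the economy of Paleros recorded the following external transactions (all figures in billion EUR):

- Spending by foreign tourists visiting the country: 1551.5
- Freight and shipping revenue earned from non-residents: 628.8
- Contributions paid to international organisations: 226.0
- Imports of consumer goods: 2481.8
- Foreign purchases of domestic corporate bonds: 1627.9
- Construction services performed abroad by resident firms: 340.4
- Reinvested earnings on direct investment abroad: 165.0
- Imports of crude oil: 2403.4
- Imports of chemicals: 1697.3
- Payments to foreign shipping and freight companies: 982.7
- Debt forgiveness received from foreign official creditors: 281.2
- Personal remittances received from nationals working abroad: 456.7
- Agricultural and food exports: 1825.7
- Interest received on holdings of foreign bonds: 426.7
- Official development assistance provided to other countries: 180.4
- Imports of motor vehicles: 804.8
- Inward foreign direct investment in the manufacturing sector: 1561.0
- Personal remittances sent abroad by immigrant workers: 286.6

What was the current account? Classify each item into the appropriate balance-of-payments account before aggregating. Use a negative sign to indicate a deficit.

Goods: -804.8 - 2403.4 + 1825.7 - 1697.3 - 2481.8 = -5561.6
Services: 628.8 + 1551.5 - 982.7 + 340.4 = 1538.0
Primary income: 426.7 + 165.0 = 591.7
Secondary income: -180.4 + 456.7 - 286.6 - 226.0 = -236.3
Current account = (-5561.6) + 1538.0 + 591.7 + (-236.3) = -3668.2
(Excluded from the current account — financial account: foreign purchases of domestic corporate bonds 1627.9, inward foreign direct investment in the manufacturing sector 1561.0; capital account: debt forgiveness received from foreign official creditors 281.2.)

-3668.2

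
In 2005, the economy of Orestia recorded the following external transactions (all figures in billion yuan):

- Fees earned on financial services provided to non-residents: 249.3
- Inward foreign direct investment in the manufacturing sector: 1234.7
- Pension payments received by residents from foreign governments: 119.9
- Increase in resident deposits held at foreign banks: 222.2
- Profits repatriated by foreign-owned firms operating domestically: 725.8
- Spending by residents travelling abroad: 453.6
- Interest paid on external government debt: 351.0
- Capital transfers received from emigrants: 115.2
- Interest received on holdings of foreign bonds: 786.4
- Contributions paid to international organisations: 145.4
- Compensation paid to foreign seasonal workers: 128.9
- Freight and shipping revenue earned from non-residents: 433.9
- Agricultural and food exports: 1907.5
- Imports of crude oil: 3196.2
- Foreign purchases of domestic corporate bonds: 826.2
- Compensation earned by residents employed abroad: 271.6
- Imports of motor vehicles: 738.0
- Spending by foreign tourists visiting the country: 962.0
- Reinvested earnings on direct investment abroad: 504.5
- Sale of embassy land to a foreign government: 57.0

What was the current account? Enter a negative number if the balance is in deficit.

-503.8

Goods: -3196.2 - 738.0 + 1907.5 = -2026.7
Services: 433.9 + 962.0 - 453.6 + 249.3 = 1191.6
Primary income: -725.8 - 351.0 + 786.4 + 271.6 - 128.9 + 504.5 = 356.8
Secondary income: -145.4 + 119.9 = -25.5
Current account = (-2026.7) + 1191.6 + 356.8 + (-25.5) = -503.8
(Excluded from the current account — financial account: inward foreign direct investment in the manufacturing sector 1234.7, increase in resident deposits held at foreign banks 222.2, foreign purchases of domestic corporate bonds 826.2; capital account: capital transfers received from emigrants 115.2, sale of embassy land to a foreign government 57.0.)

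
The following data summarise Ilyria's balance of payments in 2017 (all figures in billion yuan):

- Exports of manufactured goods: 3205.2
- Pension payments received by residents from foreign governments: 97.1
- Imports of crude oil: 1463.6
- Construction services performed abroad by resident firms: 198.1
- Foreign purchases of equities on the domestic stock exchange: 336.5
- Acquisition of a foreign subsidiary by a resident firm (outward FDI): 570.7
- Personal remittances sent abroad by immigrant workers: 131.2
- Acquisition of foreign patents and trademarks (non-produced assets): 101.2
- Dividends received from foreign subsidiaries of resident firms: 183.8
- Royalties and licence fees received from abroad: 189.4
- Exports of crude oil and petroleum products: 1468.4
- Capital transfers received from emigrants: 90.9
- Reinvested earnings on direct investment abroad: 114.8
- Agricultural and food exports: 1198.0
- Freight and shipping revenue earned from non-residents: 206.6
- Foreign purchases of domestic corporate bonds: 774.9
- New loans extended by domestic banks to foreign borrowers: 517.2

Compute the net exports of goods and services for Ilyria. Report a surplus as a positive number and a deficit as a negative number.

Goods: 3205.2 + 1468.4 + 1198.0 - 1463.6 = 4408.0
Services: 189.4 + 198.1 + 206.6 = 594.1
Trade balance = 4408.0 + 594.1 = 5002.1
(Excluded from the trade balance — secondary income: pension payments received by residents from foreign governments 97.1, personal remittances sent abroad by immigrant workers 131.2; financial account: foreign purchases of equities on the domestic stock exchange 336.5, acquisition of a foreign subsidiary by a resident firm (outward FDI) 570.7, foreign purchases of domestic corporate bonds 774.9, new loans extended by domestic banks to foreign borrowers 517.2; capital account: acquisition of foreign patents and trademarks (non-produced assets) 101.2, capital transfers received from emigrants 90.9; primary income: dividends received from foreign subsidiaries of resident firms 183.8, reinvested earnings on direct investment abroad 114.8.)

5002.1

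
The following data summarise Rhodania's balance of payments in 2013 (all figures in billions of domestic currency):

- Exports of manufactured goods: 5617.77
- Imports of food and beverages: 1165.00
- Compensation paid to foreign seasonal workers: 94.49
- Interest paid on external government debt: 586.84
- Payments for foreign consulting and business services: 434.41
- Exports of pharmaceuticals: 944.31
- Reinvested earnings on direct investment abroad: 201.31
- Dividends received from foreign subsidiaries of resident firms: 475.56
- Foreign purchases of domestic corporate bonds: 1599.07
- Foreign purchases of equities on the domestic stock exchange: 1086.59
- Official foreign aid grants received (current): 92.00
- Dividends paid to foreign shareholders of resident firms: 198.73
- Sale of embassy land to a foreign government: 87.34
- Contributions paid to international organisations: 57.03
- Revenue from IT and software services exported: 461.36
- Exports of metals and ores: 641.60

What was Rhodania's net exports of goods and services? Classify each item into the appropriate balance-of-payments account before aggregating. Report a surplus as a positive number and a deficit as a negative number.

6065.63

Goods: 944.31 + 5617.77 + 641.60 - 1165.00 = 6038.68
Services: 461.36 - 434.41 = 26.95
Trade balance = 6038.68 + 26.95 = 6065.63
(Excluded from the trade balance — primary income: compensation paid to foreign seasonal workers 94.49, interest paid on external government debt 586.84, reinvested earnings on direct investment abroad 201.31, dividends received from foreign subsidiaries of resident firms 475.56, dividends paid to foreign shareholders of resident firms 198.73; financial account: foreign purchases of domestic corporate bonds 1599.07, foreign purchases of equities on the domestic stock exchange 1086.59; secondary income: official foreign aid grants received (current) 92.00, contributions paid to international organisations 57.03; capital account: sale of embassy land to a foreign government 87.34.)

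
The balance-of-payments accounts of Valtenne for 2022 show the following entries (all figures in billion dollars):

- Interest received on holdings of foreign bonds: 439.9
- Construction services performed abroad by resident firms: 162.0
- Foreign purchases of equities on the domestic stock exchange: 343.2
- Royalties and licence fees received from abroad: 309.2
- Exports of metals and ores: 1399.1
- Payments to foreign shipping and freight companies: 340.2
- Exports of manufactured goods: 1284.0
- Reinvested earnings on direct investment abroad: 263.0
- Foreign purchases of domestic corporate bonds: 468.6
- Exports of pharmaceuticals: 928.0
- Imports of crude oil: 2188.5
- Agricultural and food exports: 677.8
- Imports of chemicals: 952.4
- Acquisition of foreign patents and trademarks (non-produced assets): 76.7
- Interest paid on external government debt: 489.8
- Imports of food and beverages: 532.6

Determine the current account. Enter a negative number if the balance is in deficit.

Goods: -532.6 + 677.8 - 952.4 - 2188.5 + 1284.0 + 1399.1 + 928.0 = 615.4
Services: 309.2 + 162.0 - 340.2 = 131.0
Primary income: -489.8 + 439.9 + 263.0 = 213.1
Current account = 615.4 + 131.0 + 213.1 = 959.5
(Excluded from the current account — financial account: foreign purchases of equities on the domestic stock exchange 343.2, foreign purchases of domestic corporate bonds 468.6; capital account: acquisition of foreign patents and trademarks (non-produced assets) 76.7.)

959.5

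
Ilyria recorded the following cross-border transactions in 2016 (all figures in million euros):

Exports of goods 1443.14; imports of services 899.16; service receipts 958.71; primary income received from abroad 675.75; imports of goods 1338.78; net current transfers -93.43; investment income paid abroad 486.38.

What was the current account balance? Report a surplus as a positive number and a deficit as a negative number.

Goods balance = 1443.14 - 1338.78 = 104.36
Services balance = 958.71 - 899.16 = 59.55
Trade balance (goods + services) = 104.36 + 59.55 = 163.91
Net primary income = 675.75 - 486.38 = 189.37
Net secondary income = -93.43
Current account = 163.91 + 189.37 + (-93.43) = 259.85

259.85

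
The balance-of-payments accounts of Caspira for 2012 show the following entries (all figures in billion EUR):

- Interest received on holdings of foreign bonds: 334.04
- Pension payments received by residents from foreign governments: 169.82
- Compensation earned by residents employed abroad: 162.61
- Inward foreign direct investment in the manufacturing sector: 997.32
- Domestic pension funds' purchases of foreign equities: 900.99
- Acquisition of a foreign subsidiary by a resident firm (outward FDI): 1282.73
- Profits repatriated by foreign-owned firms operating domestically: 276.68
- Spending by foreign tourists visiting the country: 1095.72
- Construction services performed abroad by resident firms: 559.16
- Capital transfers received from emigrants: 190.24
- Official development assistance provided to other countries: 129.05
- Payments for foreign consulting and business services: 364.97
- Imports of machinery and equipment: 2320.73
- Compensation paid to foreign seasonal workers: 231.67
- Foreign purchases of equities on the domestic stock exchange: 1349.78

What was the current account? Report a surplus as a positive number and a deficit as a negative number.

Goods: -2320.73
Services: 1095.72 + 559.16 - 364.97 = 1289.91
Primary income: 334.04 - 276.68 - 231.67 + 162.61 = -11.70
Secondary income: 169.82 - 129.05 = 40.77
Current account = (-2320.73) + 1289.91 + (-11.70) + 40.77 = -1001.75
(Excluded from the current account — financial account: inward foreign direct investment in the manufacturing sector 997.32, domestic pension funds' purchases of foreign equities 900.99, acquisition of a foreign subsidiary by a resident firm (outward FDI) 1282.73, foreign purchases of equities on the domestic stock exchange 1349.78; capital account: capital transfers received from emigrants 190.24.)

-1001.75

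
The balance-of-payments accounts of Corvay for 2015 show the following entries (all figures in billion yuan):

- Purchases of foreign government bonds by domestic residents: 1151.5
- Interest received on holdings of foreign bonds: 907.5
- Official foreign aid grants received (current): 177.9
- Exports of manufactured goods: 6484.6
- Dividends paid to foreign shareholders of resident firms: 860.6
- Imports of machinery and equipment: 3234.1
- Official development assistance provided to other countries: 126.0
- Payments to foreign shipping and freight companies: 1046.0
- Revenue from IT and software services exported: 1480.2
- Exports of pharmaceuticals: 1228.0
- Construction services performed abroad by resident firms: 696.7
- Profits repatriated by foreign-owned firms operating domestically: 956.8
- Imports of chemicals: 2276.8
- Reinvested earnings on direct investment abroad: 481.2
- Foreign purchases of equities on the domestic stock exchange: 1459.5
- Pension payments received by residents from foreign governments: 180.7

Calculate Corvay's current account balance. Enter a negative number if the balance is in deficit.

3136.5

Goods: -2276.8 - 3234.1 + 1228.0 + 6484.6 = 2201.7
Services: -1046.0 + 1480.2 + 696.7 = 1130.9
Primary income: 907.5 - 956.8 + 481.2 - 860.6 = -428.7
Secondary income: -126.0 + 177.9 + 180.7 = 232.6
Current account = 2201.7 + 1130.9 + (-428.7) + 232.6 = 3136.5
(Excluded from the current account — financial account: purchases of foreign government bonds by domestic residents 1151.5, foreign purchases of equities on the domestic stock exchange 1459.5.)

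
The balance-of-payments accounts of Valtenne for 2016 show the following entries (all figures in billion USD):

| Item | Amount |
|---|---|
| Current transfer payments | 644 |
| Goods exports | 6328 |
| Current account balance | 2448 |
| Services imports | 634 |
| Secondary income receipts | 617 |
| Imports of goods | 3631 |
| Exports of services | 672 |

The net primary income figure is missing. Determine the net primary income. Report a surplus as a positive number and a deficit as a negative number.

Current account = goods balance + services balance + net primary income + net secondary income
Sum of the known components = 2708
Net primary income = CA - (known components) = 2448 - 2708 = -260

-260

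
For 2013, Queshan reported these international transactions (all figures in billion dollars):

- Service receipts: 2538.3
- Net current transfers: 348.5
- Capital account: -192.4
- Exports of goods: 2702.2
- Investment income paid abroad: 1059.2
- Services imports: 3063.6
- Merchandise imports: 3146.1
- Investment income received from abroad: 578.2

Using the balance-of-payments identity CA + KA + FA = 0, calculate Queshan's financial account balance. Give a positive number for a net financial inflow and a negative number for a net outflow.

Goods balance = 2702.2 - 3146.1 = -443.9
Services balance = 2538.3 - 3063.6 = -525.3
Trade balance (goods + services) = -443.9 + (-525.3) = -969.2
Net primary income = 578.2 - 1059.2 = -481.0
Net secondary income = 348.5
Current account = -969.2 + (-481.0) + 348.5 = -1101.7
Financial account = -(-1101.7 + (-192.4)) = 1294.1

1294.1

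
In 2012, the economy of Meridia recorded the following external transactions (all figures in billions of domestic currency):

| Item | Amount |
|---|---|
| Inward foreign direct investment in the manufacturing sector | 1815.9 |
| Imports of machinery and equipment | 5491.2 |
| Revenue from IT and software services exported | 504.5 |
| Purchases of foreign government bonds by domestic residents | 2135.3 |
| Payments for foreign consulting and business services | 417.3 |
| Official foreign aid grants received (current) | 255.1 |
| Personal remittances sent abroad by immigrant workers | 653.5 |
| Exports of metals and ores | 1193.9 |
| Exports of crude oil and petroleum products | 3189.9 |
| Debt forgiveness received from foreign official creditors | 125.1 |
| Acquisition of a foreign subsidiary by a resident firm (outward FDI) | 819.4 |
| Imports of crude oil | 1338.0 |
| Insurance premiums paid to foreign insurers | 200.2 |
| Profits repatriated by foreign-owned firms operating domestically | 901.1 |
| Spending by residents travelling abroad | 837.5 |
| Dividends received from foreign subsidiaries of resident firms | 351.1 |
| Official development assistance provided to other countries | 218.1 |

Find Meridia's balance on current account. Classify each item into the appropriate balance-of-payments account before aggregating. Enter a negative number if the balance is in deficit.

-4562.4

Goods: -1338.0 + 3189.9 - 5491.2 + 1193.9 = -2445.4
Services: -417.3 - 837.5 + 504.5 - 200.2 = -950.5
Primary income: -901.1 + 351.1 = -550.0
Secondary income: 255.1 - 653.5 - 218.1 = -616.5
Current account = (-2445.4) + (-950.5) + (-550.0) + (-616.5) = -4562.4
(Excluded from the current account — financial account: inward foreign direct investment in the manufacturing sector 1815.9, purchases of foreign government bonds by domestic residents 2135.3, acquisition of a foreign subsidiary by a resident firm (outward FDI) 819.4; capital account: debt forgiveness received from foreign official creditors 125.1.)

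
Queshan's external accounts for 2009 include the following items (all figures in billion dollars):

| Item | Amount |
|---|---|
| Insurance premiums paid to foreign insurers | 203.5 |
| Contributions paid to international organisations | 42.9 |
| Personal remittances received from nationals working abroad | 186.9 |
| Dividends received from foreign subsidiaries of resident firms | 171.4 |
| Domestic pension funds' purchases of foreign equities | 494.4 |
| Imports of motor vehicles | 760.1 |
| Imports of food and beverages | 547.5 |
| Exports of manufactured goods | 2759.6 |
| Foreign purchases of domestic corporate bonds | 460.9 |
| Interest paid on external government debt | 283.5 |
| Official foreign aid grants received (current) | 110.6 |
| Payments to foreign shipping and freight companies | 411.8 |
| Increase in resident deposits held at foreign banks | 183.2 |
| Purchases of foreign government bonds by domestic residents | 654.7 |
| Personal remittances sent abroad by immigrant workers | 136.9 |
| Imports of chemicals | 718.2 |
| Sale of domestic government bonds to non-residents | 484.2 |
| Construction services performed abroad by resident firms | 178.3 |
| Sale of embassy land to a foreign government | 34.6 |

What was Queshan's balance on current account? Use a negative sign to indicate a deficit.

302.4

Goods: -547.5 + 2759.6 - 718.2 - 760.1 = 733.8
Services: -411.8 - 203.5 + 178.3 = -437.0
Primary income: -283.5 + 171.4 = -112.1
Secondary income: -42.9 + 110.6 + 186.9 - 136.9 = 117.7
Current account = 733.8 + (-437.0) + (-112.1) + 117.7 = 302.4
(Excluded from the current account — financial account: domestic pension funds' purchases of foreign equities 494.4, foreign purchases of domestic corporate bonds 460.9, increase in resident deposits held at foreign banks 183.2, purchases of foreign government bonds by domestic residents 654.7, sale of domestic government bonds to non-residents 484.2; capital account: sale of embassy land to a foreign government 34.6.)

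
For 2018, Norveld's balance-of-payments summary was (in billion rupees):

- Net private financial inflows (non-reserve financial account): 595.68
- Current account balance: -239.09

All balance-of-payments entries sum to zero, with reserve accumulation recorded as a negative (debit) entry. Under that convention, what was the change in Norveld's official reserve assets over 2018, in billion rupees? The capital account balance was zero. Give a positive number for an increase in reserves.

356.59

Official reserve transactions balance = -((-239.09) + 595.68) = -356.59
An accumulation of reserves is recorded as a debit (negative entry), so the change in the stock of reserves is the negative of that balance.
Change in official reserves = -(-356.59) = 356.59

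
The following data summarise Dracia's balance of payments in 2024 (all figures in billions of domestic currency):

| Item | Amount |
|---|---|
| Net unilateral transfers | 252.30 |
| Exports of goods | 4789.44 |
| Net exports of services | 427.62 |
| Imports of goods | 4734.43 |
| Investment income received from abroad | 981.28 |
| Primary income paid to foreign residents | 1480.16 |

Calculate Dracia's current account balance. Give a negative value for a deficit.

236.05

Goods balance = 4789.44 - 4734.43 = 55.01
Services balance = 427.62
Trade balance (goods + services) = 55.01 + 427.62 = 482.63
Net primary income = 981.28 - 1480.16 = -498.88
Net secondary income = 252.30
Current account = 482.63 + (-498.88) + 252.30 = 236.05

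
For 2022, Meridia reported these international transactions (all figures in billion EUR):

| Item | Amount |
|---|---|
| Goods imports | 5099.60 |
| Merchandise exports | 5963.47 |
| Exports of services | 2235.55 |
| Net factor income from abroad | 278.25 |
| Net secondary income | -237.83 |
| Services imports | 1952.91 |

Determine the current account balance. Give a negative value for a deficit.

1186.93

Goods balance = 5963.47 - 5099.60 = 863.87
Services balance = 2235.55 - 1952.91 = 282.64
Trade balance (goods + services) = 863.87 + 282.64 = 1146.51
Net primary income = 278.25
Net secondary income = -237.83
Current account = 1146.51 + 278.25 + (-237.83) = 1186.93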